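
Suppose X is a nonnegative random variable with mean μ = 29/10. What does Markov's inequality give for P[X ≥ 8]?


μ = E[X] = 29/10, a = 8.
Markov: P[X ≥ 8] ≤ μ/a = (29/10)/8 = 29/80.
Numerically: ≈ 0.362500.
(Since a = 8 > μ = 2.900000, the bound 29/80 is < 1 and informative.)

P[X ≥ 8] ≤ 29/80 ≈ 0.362500.


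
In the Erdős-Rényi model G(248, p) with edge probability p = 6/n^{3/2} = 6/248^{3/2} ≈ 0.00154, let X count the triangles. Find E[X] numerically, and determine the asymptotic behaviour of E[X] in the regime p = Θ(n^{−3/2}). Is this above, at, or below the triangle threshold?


Number of potential triangles: C(248, 3) = 2511496.
Each occurs with probability p³ ≈ (0.00154)³ ≈ 3.62594e-09.
By linearity: E[X] = C(248, 3)·p³ ≈ 2511496 · 3.62594e-09 ≈ 0.009.
Since α = 3/2 > 1, p = c/n^{3/2} = o(1/n) is below the triangle threshold p ~ 1/n. Asymptotically E[X] ~ (c³/6)·n^{3(1−α)} = (6³/6)·n^{-1.5} → 0, so by Markov's inequality G has no triangles w.h.p.

E[X] ≈ 0.009; in regime p = Θ(1/n^{3/2}) E[X] tends to 0 (below the triangle threshold p ~ 1/n).


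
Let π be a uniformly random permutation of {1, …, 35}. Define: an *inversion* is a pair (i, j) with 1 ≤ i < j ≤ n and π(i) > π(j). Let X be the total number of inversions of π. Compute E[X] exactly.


Write X = Σ X_I over the C(35, 2) = 595 pairs i < j, with X_I the indicator of one inversion.
There are 595 indicators.
For each fixed pair i < j, the values π(i) and π(j) are two distinct elements of {1, …, 35} in uniformly random order; by symmetry P[π(i) > π(j)] = 1/2.
By linearity: E[X] = 595 · (1/2) = C(35, 2) · (1/2) = 595/2 = 595/2 ≈ 297.5000.

E[X] = 595/2 = 297.5000.


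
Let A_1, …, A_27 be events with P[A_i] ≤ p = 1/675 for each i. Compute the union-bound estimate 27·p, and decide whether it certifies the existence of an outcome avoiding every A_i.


Union bound: P[∪_{i=1}^{27} A_i] ≤ Σ_i P[A_i] ≤ 27·p = 27·(1/675) = 1/25.
Numerically: 1/25 ≈ 0.0400000.
Is 1/25 < 1? YES.
Since P[∪ A_i] ≤ 1/25 < 1, the complement has P[∩ A_i^c] ≥ 1 − 1/25 = 24/25 > 0, so some outcome avoids every A_i.

27·p = 1/25 ≈ 0.0400000; existence CERTIFIED by the union bound.


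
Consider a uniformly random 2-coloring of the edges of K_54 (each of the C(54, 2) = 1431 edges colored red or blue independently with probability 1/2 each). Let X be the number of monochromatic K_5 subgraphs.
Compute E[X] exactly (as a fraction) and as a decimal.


Let X = Σ_S X_S over the C(54, 5) = 3162510 subsets S of size 5, where X_S = 1 if the K_5 on S is monochromatic.
For a fixed S, the K_5 on S has C(5, 2) = 10 edges. P[all 10 edges red] = (1/2)^10, and likewise for blue, so P[monochromatic] = 2·(1/2)^10 = 2^{1 − 10} = 1/512.
By linearity: E[X] = C(54, 5) · 2^{1 − 10} = 3162510 · 1/512 = 1581255/256.
Numerically: E[X] ≈ 6176.777.

E[X] = C(54,5)·2^(1−C(5,2)) = 1581255/256 ≈ 6176.777.


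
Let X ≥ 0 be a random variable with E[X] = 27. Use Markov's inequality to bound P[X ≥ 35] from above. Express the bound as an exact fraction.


μ = E[X] = 27, a = 35.
Markov: P[X ≥ 35] ≤ μ/a = (27)/35 = 27/35.
Numerically: ≈ 0.77143.
(Since a = 35 > μ = 27.00000, the bound 27/35 is < 1 and informative.)

P[X ≥ 35] ≤ 27/35 ≈ 0.77143.


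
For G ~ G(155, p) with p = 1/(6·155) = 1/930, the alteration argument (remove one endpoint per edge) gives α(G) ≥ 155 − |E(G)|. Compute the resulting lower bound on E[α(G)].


E[|E(G)|] = C(155, 2)·p = 11935 · (1/930) = 77/6.
E[α(G)] ≥ n − E[|E(G)|] = 155 − 77/6 = 853/6.
Numerically: ≈ 142.1667.
(This is only a lower bound; the true E[α(G)] may be larger.)

E[α(G)] ≥ 853/6 ≈ 142.1667.


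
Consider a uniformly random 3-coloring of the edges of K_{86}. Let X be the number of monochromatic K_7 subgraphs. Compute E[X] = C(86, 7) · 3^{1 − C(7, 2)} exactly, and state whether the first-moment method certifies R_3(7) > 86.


E[X] = C(86, 7) · 3^{1 − 21} = 5373200880 · 3^{−20} = 5373200880/3486784401.
As a reduced fraction: E[X] = 199007440/129140163 ≈ 1.5410.
Is E[X] < 1? NO.
Since E[X] ≥ 1, the first-moment bound is inconclusive at n = 86; it does NOT by itself certify R_3(7) > 86.

E[X] = 199007440/129140163 ≈ 1.5410; E[X] ≥ 1; first-moment method inconclusive here.


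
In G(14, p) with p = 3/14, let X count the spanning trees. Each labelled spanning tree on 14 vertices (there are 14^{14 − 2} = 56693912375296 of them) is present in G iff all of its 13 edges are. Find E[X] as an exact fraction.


K_14 has 14^{14 − 2} = 56693912375296 labelled spanning trees.
For each such spanning tree H, let X_H = 1 if all 13 edges of H are present in G. Then P[X_H = 1] = p^{13} = (3/14)^{13} = 1594323/793714773254144.
By linearity: E[X] = Σ_H E[X_H] = 56693912375296 · p^{13} = 56693912375296 · 1594323/793714773254144 = 1594323/14.
Numerically: E[X] ≈ 1.139e+05.

E[X] = 56693912375296 · (3/14)^{13} = 1594323/14 ≈ 1.139e+05.


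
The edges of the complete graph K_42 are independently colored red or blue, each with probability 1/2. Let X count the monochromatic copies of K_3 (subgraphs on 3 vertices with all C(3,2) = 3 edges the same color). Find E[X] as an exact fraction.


Let X = Σ_S X_S over the C(42, 3) = 11480 subsets S of size 3, where X_S = 1 if the K_3 on S is monochromatic.
For a fixed S, the K_3 on S has C(3, 2) = 3 edges. P[all 3 edges red] = (1/2)^3, and likewise for blue, so P[monochromatic] = 2·(1/2)^3 = 2^{1 − 3} = 1/4.
By linearity of expectation: E[X] = C(42, 3) · 2^{1 − 3} = 11480 · 1/4 = 2870.
Numerically: E[X] ≈ 2870.00000.

E[X] = C(42,3)·2^(1−C(3,2)) = 2870 ≈ 2870.00000.


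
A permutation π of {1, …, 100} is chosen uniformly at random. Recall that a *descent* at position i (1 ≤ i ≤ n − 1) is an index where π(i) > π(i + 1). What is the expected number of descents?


Write X = Σ X_I over i = 1, …, 99, with X_I the indicator of one descent.
There are 99 indicators.
For each fixed i, the pair (π(i), π(i+1)) is a uniformly random ordered pair of distinct values from {1, …, 100}; by symmetry P[π(i) > π(i+1)] = 1/2.
By linearity: E[X] = 99 · (1/2) = (100 − 1) · (1/2) = 99/2 ≈ 49.500000.

E[X] = 99/2 = 49.500000.


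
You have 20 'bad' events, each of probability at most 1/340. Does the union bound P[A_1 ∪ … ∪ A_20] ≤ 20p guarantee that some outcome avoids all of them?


Union bound: P[∪_{i=1}^{20} A_i] ≤ Σ_i P[A_i] ≤ 20·p = 20·(1/340) = 1/17.
Numerically: 1/17 ≈ 0.058824.
Is 1/17 < 1? YES.
Since P[∪ A_i] ≤ 1/17 < 1, the complement has P[∩ A_i^c] ≥ 1 − 1/17 = 16/17 > 0, so some outcome avoids every A_i.

20·p = 1/17 ≈ 0.058824; existence CERTIFIED by the union bound.


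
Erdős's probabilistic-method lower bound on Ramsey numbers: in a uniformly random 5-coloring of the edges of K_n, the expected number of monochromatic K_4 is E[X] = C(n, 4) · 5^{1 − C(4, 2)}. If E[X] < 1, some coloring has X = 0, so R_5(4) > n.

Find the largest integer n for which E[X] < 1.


We need C(n, 4) · 5^{1 − 6} < 1, i.e. C(n, 4) < 5^{6 − 1} = 3125.
Check values of n near the boundary:
  n = 13: C(13, 4) = 715; 715 < 3125? YES
  n = 14: C(14, 4) = 1001; 1001 < 3125? YES
  n = 15: C(15, 4) = 1365; 1365 < 3125? YES
  n = 16: C(16, 4) = 1820; 1820 < 3125? YES
  n = 17: C(17, 4) = 2380; 2380 < 3125? YES
  n = 18: C(18, 4) = 3060; 3060 < 3125? YES
  n = 19: C(19, 4) = 3876; 3876 < 3125? NO
  n = 20: C(20, 4) = 4845; 4845 < 3125? NO
  n = 21: C(21, 4) = 5985; 5985 < 3125? NO
The largest n with C(n, 4) < 3125 is n = 18 (where E[X] = 612/625 ≈ 0.9792). Hence R_5(4) > 18, i.e. R_5(4) ≥ 19.

Largest n = 18; hence R_5(4) > 18.


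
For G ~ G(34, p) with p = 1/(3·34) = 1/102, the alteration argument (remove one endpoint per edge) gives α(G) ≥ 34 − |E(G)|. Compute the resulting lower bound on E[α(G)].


E[|E(G)|] = C(34, 2)·p = 561 · (1/102) = 11/2.
E[α(G)] ≥ n − E[|E(G)|] = 34 − 11/2 = 57/2.
Numerically: ≈ 28.5000.
(This is only a lower bound; the true E[α(G)] may be larger.)

E[α(G)] ≥ 57/2 ≈ 28.5000.


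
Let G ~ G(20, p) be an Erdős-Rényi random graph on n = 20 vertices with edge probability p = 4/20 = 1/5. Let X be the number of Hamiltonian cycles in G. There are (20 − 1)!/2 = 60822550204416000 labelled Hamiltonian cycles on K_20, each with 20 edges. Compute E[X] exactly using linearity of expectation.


K_20 has (20 − 1)!/2 = 60822550204416000 labelled Hamiltonian cycles.
For each such Hamiltonian cycle H, let X_H = 1 if all 20 edges of H are present in G. Then P[X_H = 1] = p^{20} = (1/5)^{20} = 1/95367431640625.
Summing the indicators: E[X] = Σ_H E[X_H] = 60822550204416000 · p^{20} = 60822550204416000 · 1/95367431640625 = 486580401635328/762939453125.
Numerically: E[X] ≈ 637.77.

E[X] = 60822550204416000 · (1/5)^{20} = 486580401635328/762939453125 ≈ 637.77.


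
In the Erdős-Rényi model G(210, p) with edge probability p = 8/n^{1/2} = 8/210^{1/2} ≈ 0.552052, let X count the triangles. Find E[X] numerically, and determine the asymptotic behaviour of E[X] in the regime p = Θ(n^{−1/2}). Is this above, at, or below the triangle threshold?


Number of potential triangles: C(210, 3) = 1521520.
Each occurs with probability p³ ≈ (0.552052)³ ≈ 1.68244555e-01.
By linearity: E[X] = C(210, 3)·p³ ≈ 1521520 · 1.68244555e-01 ≈ 255987.455964.
Since α = 1/2 < 1, p = c/n^{1/2} ≫ 1/n is above the triangle threshold p ~ 1/n. Asymptotically E[X] ~ (c³/6)·n^{3(1−α)} = (8³/6)·n^{1.5} → ∞; triangles are abundant w.h.p.

E[X] ≈ 255987.455964; in regime p = Θ(1/n^{1/2}) E[X] diverges (above the triangle threshold p ~ 1/n).


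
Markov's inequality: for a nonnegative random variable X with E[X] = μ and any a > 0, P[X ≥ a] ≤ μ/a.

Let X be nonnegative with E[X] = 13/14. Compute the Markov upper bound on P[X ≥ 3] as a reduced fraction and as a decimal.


μ = E[X] = 13/14, a = 3.
Markov: P[X ≥ 3] ≤ μ/a = (13/14)/3 = 13/42.
Numerically: ≈ 0.310.
(Since a = 3 > μ = 0.929, the bound 13/42 is < 1 and informative.)

P[X ≥ 3] ≤ 13/42 ≈ 0.310.


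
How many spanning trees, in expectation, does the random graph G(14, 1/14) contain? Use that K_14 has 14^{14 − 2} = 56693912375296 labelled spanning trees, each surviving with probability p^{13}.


K_14 has 14^{14 − 2} = 56693912375296 labelled spanning trees.
For each such spanning tree H, let X_H = 1 if all 13 edges of H are present in G. Then P[X_H = 1] = p^{13} = (1/14)^{13} = 1/793714773254144.
By linearity of expectation: E[X] = Σ_H E[X_H] = 56693912375296 · p^{13} = 56693912375296 · 1/793714773254144 = 1/14.
Numerically: E[X] ≈ 0.07143.

E[X] = 56693912375296 · (1/14)^{13} = 1/14 ≈ 0.07143.


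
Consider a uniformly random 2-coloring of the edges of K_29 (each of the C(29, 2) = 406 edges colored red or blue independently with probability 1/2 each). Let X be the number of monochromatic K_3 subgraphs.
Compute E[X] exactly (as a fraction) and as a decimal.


Let X = Σ_S X_S over the C(29, 3) = 3654 subsets S of size 3, where X_S = 1 if the K_3 on S is monochromatic.
For a fixed S, the K_3 on S has C(3, 2) = 3 edges. P[all 3 edges red] = (1/2)^3, and likewise for blue, so P[monochromatic] = 2·(1/2)^3 = 2^{1 − 3} = 1/4.
By linearity of expectation: E[X] = C(29, 3) · 2^{1 − 3} = 3654 · 1/4 = 1827/2.
Numerically: E[X] ≈ 913.5000.

E[X] = C(29,3)·2^(1−C(3,2)) = 1827/2 ≈ 913.5000.


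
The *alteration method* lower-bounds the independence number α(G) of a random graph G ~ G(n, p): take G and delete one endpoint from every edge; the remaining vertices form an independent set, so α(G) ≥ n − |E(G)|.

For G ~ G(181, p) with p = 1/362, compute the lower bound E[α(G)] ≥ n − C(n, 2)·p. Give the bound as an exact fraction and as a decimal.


E[|E(G)|] = C(181, 2)·p = 16290 · (1/362) = 45.
E[α(G)] ≥ n − E[|E(G)|] = 181 − 45 = 136.
Numerically: ≈ 136.00000.
(This is only a lower bound; the true E[α(G)] may be larger.)

E[α(G)] ≥ 136 ≈ 136.00000.


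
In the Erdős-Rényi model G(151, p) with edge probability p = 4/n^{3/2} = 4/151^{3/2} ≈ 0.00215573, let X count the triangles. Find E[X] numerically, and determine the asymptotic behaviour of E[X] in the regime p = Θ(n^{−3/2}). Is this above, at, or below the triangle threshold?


Number of potential triangles: C(151, 3) = 562475.
Each occurs with probability p³ ≈ (0.00215573)³ ≈ 1.00180619e-08.
By linearity: E[X] = C(151, 3)·p³ ≈ 562475 · 1.00180619e-08 ≈ 0.005635.
Since α = 3/2 > 1, p = c/n^{3/2} = o(1/n) is below the triangle threshold p ~ 1/n. Asymptotically E[X] ~ (c³/6)·n^{3(1−α)} = (4³/6)·n^{-1.5} → 0, so by Markov's inequality G has no triangles w.h.p.

E[X] ≈ 0.005635; in regime p = Θ(1/n^{3/2}) E[X] tends to 0 (below the triangle threshold p ~ 1/n).


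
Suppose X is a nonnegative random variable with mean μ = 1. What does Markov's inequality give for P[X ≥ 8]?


μ = E[X] = 1, a = 8.
Markov: P[X ≥ 8] ≤ μ/a = (1)/8 = 1/8.
Numerically: ≈ 0.12500.
(Since a = 8 > μ = 1.00000, the bound 1/8 is < 1 and informative.)

P[X ≥ 8] ≤ 1/8 ≈ 0.12500.


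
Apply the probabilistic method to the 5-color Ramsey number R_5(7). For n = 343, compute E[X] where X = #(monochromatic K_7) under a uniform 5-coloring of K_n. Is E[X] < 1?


E[X] = C(343, 7) · 5^{1 − 21} = 104200375748469 · 5^{−20} = 104200375748469/95367431640625.
As a reduced fraction: E[X] = 104200375748469/95367431640625 ≈ 1.092620.
Is E[X] < 1? NO.
Since E[X] ≥ 1, the first-moment bound is inconclusive at n = 343; it does NOT by itself certify R_5(7) > 343.

E[X] = 104200375748469/95367431640625 ≈ 1.092620; E[X] ≥ 1; first-moment method inconclusive here.


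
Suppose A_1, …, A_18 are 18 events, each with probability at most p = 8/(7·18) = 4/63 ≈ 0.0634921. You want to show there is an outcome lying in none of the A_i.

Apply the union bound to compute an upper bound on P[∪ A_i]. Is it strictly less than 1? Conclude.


Union bound: P[∪_{i=1}^{18} A_i] ≤ Σ_i P[A_i] ≤ 18·p = 18·(4/63) = 8/7.
Numerically: 8/7 ≈ 1.1428571.
Is 8/7 < 1? NO.
Since the bound 8/7 is ≥ 1, the union bound is uninformative here; it does NOT by itself certify existence.

18·p = 8/7 ≈ 1.1428571; existence NOT certified by the union bound.


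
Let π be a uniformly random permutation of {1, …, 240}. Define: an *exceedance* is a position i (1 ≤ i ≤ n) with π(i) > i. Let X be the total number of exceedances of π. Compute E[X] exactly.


Write X = Σ_{i=1}^{240} X_i, where X_i = 1_{π(i) > i}.
For each fixed i, π(i) is uniform over {1, …, 240} (marginal of a uniform permutation), so P[π(i) > i] = (n − i)/n. Summing: Σ_{i=1}^{240} (n − i)/n = (0 + 1 + … + 239)/240 = 240(240 − 1)/(2·240) = (240 − 1)/2.
Hence E[X] = Σ_{i=1}^{240} (240 − i)/240 = 239/2 ≈ 119.5000.

E[X] = 239/2 = 119.5000.


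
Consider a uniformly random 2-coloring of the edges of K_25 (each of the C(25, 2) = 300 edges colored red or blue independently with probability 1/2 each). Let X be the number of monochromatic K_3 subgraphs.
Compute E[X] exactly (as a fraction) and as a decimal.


Let X = Σ_S X_S over the C(25, 3) = 2300 subsets S of size 3, where X_S = 1 if the K_3 on S is monochromatic.
For a fixed S, the K_3 on S has C(3, 2) = 3 edges. P[all 3 edges red] = (1/2)^3, and likewise for blue, so P[monochromatic] = 2·(1/2)^3 = 2^{1 − 3} = 1/4.
By linearity: E[X] = C(25, 3) · 2^{1 − 3} = 2300 · 1/4 = 575.
Numerically: E[X] ≈ 575.000000.

E[X] = C(25,3)·2^(1−C(3,2)) = 575 ≈ 575.000000.


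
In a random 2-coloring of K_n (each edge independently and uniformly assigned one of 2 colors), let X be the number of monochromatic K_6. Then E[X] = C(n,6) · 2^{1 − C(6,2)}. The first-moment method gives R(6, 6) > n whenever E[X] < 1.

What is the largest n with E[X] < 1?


We need C(n, 6) · 2^{1 − 15} < 1, i.e. C(n, 6) < 2^{15 − 1} = 16384.
Check values of n near the boundary:
  n = 16: C(16, 6) = 8008; 8008 < 16384? YES
  n = 17: C(17, 6) = 12376; 12376 < 16384? YES
  n = 18: C(18, 6) = 18564; 18564 < 16384? NO
  n = 19: C(19, 6) = 27132; 27132 < 16384? NO
The largest n with C(n, 6) < 16384 is n = 17 (where E[X] = 1547/2048 ≈ 0.755). Hence R(6, 6) > 17, i.e. R(6, 6) ≥ 18.

Largest n = 17; hence R(6, 6) > 17.


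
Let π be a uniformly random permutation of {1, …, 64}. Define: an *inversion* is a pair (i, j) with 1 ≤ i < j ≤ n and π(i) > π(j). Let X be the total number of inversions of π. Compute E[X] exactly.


Write X = Σ X_I over the C(64, 2) = 2016 pairs i < j, with X_I the indicator of one inversion.
There are 2016 indicators.
For each fixed pair i < j, the values π(i) and π(j) are two distinct elements of {1, …, 64} in uniformly random order; by symmetry P[π(i) > π(j)] = 1/2.
By linearity: E[X] = 2016 · (1/2) = C(64, 2) · (1/2) = 2016/2 = 1008 ≈ 1008.000.

E[X] = 1008 = 1008.000.


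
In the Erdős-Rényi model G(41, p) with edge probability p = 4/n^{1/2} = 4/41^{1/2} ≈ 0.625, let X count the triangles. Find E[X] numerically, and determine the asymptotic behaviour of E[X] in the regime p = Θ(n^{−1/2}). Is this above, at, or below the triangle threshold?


Number of potential triangles: C(41, 3) = 10660.
Each occurs with probability p³ ≈ (0.625)³ ≈ 2.43783e-01.
By linearity: E[X] = C(41, 3)·p³ ≈ 10660 · 2.43783e-01 ≈ 2598.731.
Since α = 1/2 < 1, p = c/n^{1/2} ≫ 1/n is above the triangle threshold p ~ 1/n. Asymptotically E[X] ~ (c³/6)·n^{3(1−α)} = (4³/6)·n^{1.5} → ∞; triangles are abundant w.h.p.

E[X] ≈ 2598.731; in regime p = Θ(1/n^{1/2}) E[X] diverges (above the triangle threshold p ~ 1/n).


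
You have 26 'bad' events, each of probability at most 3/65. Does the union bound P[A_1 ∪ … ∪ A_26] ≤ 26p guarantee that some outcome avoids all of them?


Union bound: P[∪_{i=1}^{26} A_i] ≤ Σ_i P[A_i] ≤ 26·p = 26·(3/65) = 6/5.
Numerically: 6/5 ≈ 1.20000.
Is 6/5 < 1? NO.
Since the bound 6/5 is ≥ 1, the union bound is uninformative here; it does NOT by itself certify existence.

26·p = 6/5 ≈ 1.20000; existence NOT certified by the union bound.


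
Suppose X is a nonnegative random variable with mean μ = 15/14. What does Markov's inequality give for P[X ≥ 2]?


μ = E[X] = 15/14, a = 2.
Markov: P[X ≥ 2] ≤ μ/a = (15/14)/2 = 15/28.
Numerically: ≈ 0.5357.
(Since a = 2 > μ = 1.0714, the bound 15/28 is < 1 and informative.)

P[X ≥ 2] ≤ 15/28 ≈ 0.5357.


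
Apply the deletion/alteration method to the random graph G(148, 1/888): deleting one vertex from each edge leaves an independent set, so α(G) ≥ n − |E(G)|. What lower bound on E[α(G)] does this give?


E[|E(G)|] = C(148, 2)·p = 10878 · (1/888) = 49/4.
E[α(G)] ≥ n − E[|E(G)|] = 148 − 49/4 = 543/4.
Numerically: ≈ 135.750000.
(This is only a lower bound; the true E[α(G)] may be larger.)

E[α(G)] ≥ 543/4 ≈ 135.750000.


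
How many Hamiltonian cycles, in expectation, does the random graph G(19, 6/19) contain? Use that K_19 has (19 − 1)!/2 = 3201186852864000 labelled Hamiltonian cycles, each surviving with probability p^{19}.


K_19 has (19 − 1)!/2 = 3201186852864000 labelled Hamiltonian cycles.
For each such Hamiltonian cycle H, let X_H = 1 if all 19 edges of H are present in G. Then P[X_H = 1] = p^{19} = (6/19)^{19} = 609359740010496/1978419655660313589123979.
Summing the indicators: E[X] = Σ_H E[X_H] = 3201186852864000 · p^{19} = 3201186852864000 · 609359740010496/1978419655660313589123979 = 1950674388386224952567660544000/1978419655660313589123979.
Numerically: E[X] ≈ 9.86e+05.

E[X] = 3201186852864000 · (6/19)^{19} = 1950674388386224952567660544000/1978419655660313589123979 ≈ 9.86e+05.


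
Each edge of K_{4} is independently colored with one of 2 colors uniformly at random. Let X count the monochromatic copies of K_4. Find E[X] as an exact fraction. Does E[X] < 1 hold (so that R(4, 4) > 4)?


E[X] = C(4, 4) · 2^{1 − 6} = 1 · 2^{−5} = 1/32.
As a reduced fraction: E[X] = 1/32 ≈ 0.03125.
Is E[X] < 1? YES.
Since E[X] < 1, there exists a 2-coloring of K_{4} with no monochromatic K_4; hence R(4, 4) > 4.

E[X] = 1/32 ≈ 0.03125; E[X] < 1, so R(4, 4) > 4.


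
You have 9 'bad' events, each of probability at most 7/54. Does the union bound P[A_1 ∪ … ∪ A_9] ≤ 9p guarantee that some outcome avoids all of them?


Union bound: P[∪_{i=1}^{9} A_i] ≤ Σ_i P[A_i] ≤ 9·p = 9·(7/54) = 7/6.
Numerically: 7/6 ≈ 1.1667.
Is 7/6 < 1? NO.
Since the bound 7/6 is ≥ 1, the union bound is uninformative here; it does NOT by itself certify existence.

9·p = 7/6 ≈ 1.1667; existence NOT certified by the union bound.


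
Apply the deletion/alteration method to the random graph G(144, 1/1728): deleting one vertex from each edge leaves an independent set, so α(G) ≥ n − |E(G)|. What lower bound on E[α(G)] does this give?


E[|E(G)|] = C(144, 2)·p = 10296 · (1/1728) = 143/24.
E[α(G)] ≥ n − E[|E(G)|] = 144 − 143/24 = 3313/24.
Numerically: ≈ 138.0417.
(This is only a lower bound; the true E[α(G)] may be larger.)

E[α(G)] ≥ 3313/24 ≈ 138.0417.


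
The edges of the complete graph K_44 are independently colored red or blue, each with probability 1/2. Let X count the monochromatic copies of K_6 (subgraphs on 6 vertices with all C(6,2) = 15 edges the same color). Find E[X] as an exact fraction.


Let X = Σ_S X_S over the C(44, 6) = 7059052 subsets S of size 6, where X_S = 1 if the K_6 on S is monochromatic.
For a fixed S, the K_6 on S has C(6, 2) = 15 edges. P[all 15 edges red] = (1/2)^15, and likewise for blue, so P[monochromatic] = 2·(1/2)^15 = 2^{1 − 15} = 1/16384.
Summing: E[X] = C(44, 6) · 2^{1 − 15} = 7059052 · 1/16384 = 1764763/4096.
Numerically: E[X] ≈ 430.850.

E[X] = C(44,6)·2^(1−C(6,2)) = 1764763/4096 ≈ 430.850.


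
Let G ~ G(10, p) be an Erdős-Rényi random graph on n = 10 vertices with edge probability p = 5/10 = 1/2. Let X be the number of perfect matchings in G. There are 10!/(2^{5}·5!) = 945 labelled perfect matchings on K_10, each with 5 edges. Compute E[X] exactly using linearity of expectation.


K_10 has 10!/(2^{5}·5!) = 945 labelled perfect matchings.
For each such perfect matching H, let X_H = 1 if all 5 edges of H are present in G. Then P[X_H = 1] = p^{5} = (1/2)^{5} = 1/32.
Summing the indicators: E[X] = Σ_H E[X_H] = 945 · p^{5} = 945 · 1/32 = 945/32.
Numerically: E[X] ≈ 29.531.

E[X] = 945 · (1/2)^{5} = 945/32 ≈ 29.531.


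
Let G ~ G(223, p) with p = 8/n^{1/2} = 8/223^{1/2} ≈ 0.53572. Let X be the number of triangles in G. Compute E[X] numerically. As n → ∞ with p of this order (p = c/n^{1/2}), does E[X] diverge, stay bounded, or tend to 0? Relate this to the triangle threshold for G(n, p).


Number of potential triangles: C(223, 3) = 1823471.
Each occurs with probability p³ ≈ (0.53572)³ ≈ 1.5374913e-01.
By linearity: E[X] = C(223, 3)·p³ ≈ 1823471 · 1.5374913e-01 ≈ 280357.07947.
Since α = 1/2 < 1, p = c/n^{1/2} ≫ 1/n is above the triangle threshold p ~ 1/n. Asymptotically E[X] ~ (c³/6)·n^{3(1−α)} = (8³/6)·n^{1.5} → ∞; triangles are abundant w.h.p.

E[X] ≈ 280357.07947; in regime p = Θ(1/n^{1/2}) E[X] diverges (above the triangle threshold p ~ 1/n).


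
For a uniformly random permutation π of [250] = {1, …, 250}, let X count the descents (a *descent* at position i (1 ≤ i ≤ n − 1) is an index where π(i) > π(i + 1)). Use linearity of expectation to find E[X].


Write X = Σ X_I over i = 1, …, 249, with X_I the indicator of one descent.
There are 249 indicators.
For each fixed i, the pair (π(i), π(i+1)) is a uniformly random ordered pair of distinct values from {1, …, 250}; by symmetry P[π(i) > π(i+1)] = 1/2.
By linearity: E[X] = 249 · (1/2) = (250 − 1) · (1/2) = 249/2 ≈ 124.5000.

E[X] = 249/2 = 124.5000.


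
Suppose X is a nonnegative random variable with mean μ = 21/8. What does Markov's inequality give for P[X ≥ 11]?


μ = E[X] = 21/8, a = 11.
Markov: P[X ≥ 11] ≤ μ/a = (21/8)/11 = 21/88.
Numerically: ≈ 0.238636.
(Since a = 11 > μ = 2.625000, the bound 21/88 is < 1 and informative.)

P[X ≥ 11] ≤ 21/88 ≈ 0.238636.


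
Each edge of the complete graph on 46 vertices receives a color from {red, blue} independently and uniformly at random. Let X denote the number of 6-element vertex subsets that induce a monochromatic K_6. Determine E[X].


Let X = Σ_S X_S over the C(46, 6) = 9366819 subsets S of size 6, where X_S = 1 if the K_6 on S is monochromatic.
For a fixed S, the K_6 on S has C(6, 2) = 15 edges. P[all 15 edges red] = (1/2)^15, and likewise for blue, so P[monochromatic] = 2·(1/2)^15 = 2^{1 − 15} = 1/16384.
By linearity: E[X] = C(46, 6) · 2^{1 − 15} = 9366819 · 1/16384 = 9366819/16384.
Numerically: E[X] ≈ 571.70526.

E[X] = C(46,6)·2^(1−C(6,2)) = 9366819/16384 ≈ 571.70526.


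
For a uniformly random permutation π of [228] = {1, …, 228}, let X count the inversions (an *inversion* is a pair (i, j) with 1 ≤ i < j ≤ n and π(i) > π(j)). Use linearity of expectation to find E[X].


Write X = Σ X_I over the C(228, 2) = 25878 pairs i < j, with X_I the indicator of one inversion.
There are 25878 indicators.
For each fixed pair i < j, the values π(i) and π(j) are two distinct elements of {1, …, 228} in uniformly random order; by symmetry P[π(i) > π(j)] = 1/2.
By linearity: E[X] = 25878 · (1/2) = C(228, 2) · (1/2) = 25878/2 = 12939 ≈ 12939.00000.

E[X] = 12939 = 12939.00000.


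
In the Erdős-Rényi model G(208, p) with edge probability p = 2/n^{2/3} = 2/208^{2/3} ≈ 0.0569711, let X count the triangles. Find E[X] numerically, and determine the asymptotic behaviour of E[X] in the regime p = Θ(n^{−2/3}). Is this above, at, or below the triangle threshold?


Number of potential triangles: C(208, 3) = 1478256.
Each occurs with probability p³ ≈ (0.0569711)³ ≈ 1.84911243e-04.
By linearity: E[X] = C(208, 3)·p³ ≈ 1478256 · 1.84911243e-04 ≈ 273.346154.
Since α = 2/3 < 1, p = c/n^{2/3} ≫ 1/n is above the triangle threshold p ~ 1/n. Asymptotically E[X] ~ (c³/6)·n^{3(1−α)} = (2³/6)·n^{1} → ∞; triangles are abundant w.h.p.

E[X] ≈ 273.346154; in regime p = Θ(1/n^{2/3}) E[X] diverges (above the triangle threshold p ~ 1/n).


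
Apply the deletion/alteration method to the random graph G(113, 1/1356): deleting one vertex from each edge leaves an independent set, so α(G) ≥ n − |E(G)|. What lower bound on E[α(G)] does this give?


E[|E(G)|] = C(113, 2)·p = 6328 · (1/1356) = 14/3.
E[α(G)] ≥ n − E[|E(G)|] = 113 − 14/3 = 325/3.
Numerically: ≈ 108.3333.
(This is only a lower bound; the true E[α(G)] may be larger.)

E[α(G)] ≥ 325/3 ≈ 108.3333.


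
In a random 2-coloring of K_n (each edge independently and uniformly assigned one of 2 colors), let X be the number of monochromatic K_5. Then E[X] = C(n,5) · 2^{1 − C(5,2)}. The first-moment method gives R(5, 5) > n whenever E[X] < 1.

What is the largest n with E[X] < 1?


We need C(n, 5) · 2^{1 − 10} < 1, i.e. C(n, 5) < 2^{10 − 1} = 512.
Check values of n near the boundary:
  n = 5: C(5, 5) = 1; 1 < 512? YES
  n = 6: C(6, 5) = 6; 6 < 512? YES
  n = 7: C(7, 5) = 21; 21 < 512? YES
  n = 8: C(8, 5) = 56; 56 < 512? YES
  n = 9: C(9, 5) = 126; 126 < 512? YES
  n = 10: C(10, 5) = 252; 252 < 512? YES
  n = 11: C(11, 5) = 462; 462 < 512? YES
  n = 12: C(12, 5) = 792; 792 < 512? NO
  n = 13: C(13, 5) = 1287; 1287 < 512? NO
  n = 14: C(14, 5) = 2002; 2002 < 512? NO
The largest n with C(n, 5) < 512 is n = 11 (where E[X] = 231/256 ≈ 0.90234). Hence R(5, 5) > 11, i.e. R(5, 5) ≥ 12.

Largest n = 11; hence R(5, 5) > 11.


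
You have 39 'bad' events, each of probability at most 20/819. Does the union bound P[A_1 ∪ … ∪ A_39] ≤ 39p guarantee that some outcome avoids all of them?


Union bound: P[∪_{i=1}^{39} A_i] ≤ Σ_i P[A_i] ≤ 39·p = 39·(20/819) = 20/21.
Numerically: 20/21 ≈ 0.95238.
Is 20/21 < 1? YES.
Since P[∪ A_i] ≤ 20/21 < 1, the complement has P[∩ A_i^c] ≥ 1 − 20/21 = 1/21 > 0, so some outcome avoids every A_i.

39·p = 20/21 ≈ 0.95238; existence CERTIFIED by the union bound.


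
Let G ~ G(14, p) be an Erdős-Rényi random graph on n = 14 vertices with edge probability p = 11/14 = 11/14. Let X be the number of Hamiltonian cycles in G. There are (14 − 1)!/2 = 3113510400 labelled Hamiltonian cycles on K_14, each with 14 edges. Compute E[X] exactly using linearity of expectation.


K_14 has (14 − 1)!/2 = 3113510400 labelled Hamiltonian cycles.
For each such Hamiltonian cycle H, let X_H = 1 if all 14 edges of H are present in G. Then P[X_H = 1] = p^{14} = (11/14)^{14} = 379749833583241/11112006825558016.
By linearity of expectation: E[X] = Σ_H E[X_H] = 3113510400 · p^{14} = 3113510400 · 379749833583241/11112006825558016 = 329898174179601037725/3100448333024.
Numerically: E[X] ≈ 1.064e+08.

E[X] = 3113510400 · (11/14)^{14} = 329898174179601037725/3100448333024 ≈ 1.064e+08.


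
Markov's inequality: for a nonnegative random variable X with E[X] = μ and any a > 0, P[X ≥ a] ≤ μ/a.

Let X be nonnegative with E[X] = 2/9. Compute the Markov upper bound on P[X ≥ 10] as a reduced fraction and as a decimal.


μ = E[X] = 2/9, a = 10.
Markov: P[X ≥ 10] ≤ μ/a = (2/9)/10 = 1/45.
Numerically: ≈ 0.0222.
(Since a = 10 > μ = 0.2222, the bound 1/45 is < 1 and informative.)

P[X ≥ 10] ≤ 1/45 ≈ 0.0222.


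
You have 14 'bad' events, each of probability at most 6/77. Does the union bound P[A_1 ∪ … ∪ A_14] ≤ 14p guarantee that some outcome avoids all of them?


Union bound: P[∪_{i=1}^{14} A_i] ≤ Σ_i P[A_i] ≤ 14·p = 14·(6/77) = 12/11.
Numerically: 12/11 ≈ 1.0909091.
Is 12/11 < 1? NO.
Since the bound 12/11 is ≥ 1, the union bound is uninformative here; it does NOT by itself certify existence.

14·p = 12/11 ≈ 1.0909091; existence NOT certified by the union bound.


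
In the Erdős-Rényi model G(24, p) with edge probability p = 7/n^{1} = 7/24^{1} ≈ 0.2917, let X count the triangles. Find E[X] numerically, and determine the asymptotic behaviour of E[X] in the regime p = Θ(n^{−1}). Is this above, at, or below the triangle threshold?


Number of potential triangles: C(24, 3) = 2024.
Each occurs with probability p³ ≈ (0.2917)³ ≈ 2.481192e-02.
By linearity: E[X] = C(24, 3)·p³ ≈ 2024 · 2.481192e-02 ≈ 50.2193.
Here α = 1, so p = 7/n is exactly at the triangle threshold p ~ 1/n. Asymptotically E[X] → c³/6 = 7³/6 = 343/6 ≈ 57.1667, a bounded constant. In this regime the triangle count is asymptotically Poisson(c³/6).

E[X] ≈ 50.2193; in regime p = Θ(1/n^{1}) E[X] stays bounded (at the triangle threshold p ~ 1/n).


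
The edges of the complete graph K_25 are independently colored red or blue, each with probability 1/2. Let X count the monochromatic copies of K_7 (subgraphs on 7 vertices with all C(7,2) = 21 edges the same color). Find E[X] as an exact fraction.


Let X = Σ_S X_S over the C(25, 7) = 480700 subsets S of size 7, where X_S = 1 if the K_7 on S is monochromatic.
For a fixed S, the K_7 on S has C(7, 2) = 21 edges. P[all 21 edges red] = (1/2)^21, and likewise for blue, so P[monochromatic] = 2·(1/2)^21 = 2^{1 − 21} = 1/1048576.
By linearity of expectation: E[X] = C(25, 7) · 2^{1 − 21} = 480700 · 1/1048576 = 120175/262144.
Numerically: E[X] ≈ 0.45843.

E[X] = C(25,7)·2^(1−C(7,2)) = 120175/262144 ≈ 0.45843.


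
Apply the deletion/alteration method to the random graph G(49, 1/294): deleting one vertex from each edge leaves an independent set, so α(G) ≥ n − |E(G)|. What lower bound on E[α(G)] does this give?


E[|E(G)|] = C(49, 2)·p = 1176 · (1/294) = 4.
E[α(G)] ≥ n − E[|E(G)|] = 49 − 4 = 45.
Numerically: ≈ 45.000.
(This is only a lower bound; the true E[α(G)] may be larger.)

E[α(G)] ≥ 45 ≈ 45.000.


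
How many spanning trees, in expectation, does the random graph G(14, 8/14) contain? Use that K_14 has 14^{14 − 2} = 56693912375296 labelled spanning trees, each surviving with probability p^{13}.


K_14 has 14^{14 − 2} = 56693912375296 labelled spanning trees.
For each such spanning tree H, let X_H = 1 if all 13 edges of H are present in G. Then P[X_H = 1] = p^{13} = (4/7)^{13} = 67108864/96889010407.
By linearity: E[X] = Σ_H E[X_H] = 56693912375296 · p^{13} = 56693912375296 · 67108864/96889010407 = 274877906944/7.
Numerically: E[X] ≈ 3.9268e+10.

E[X] = 56693912375296 · (4/7)^{13} = 274877906944/7 ≈ 3.9268e+10.


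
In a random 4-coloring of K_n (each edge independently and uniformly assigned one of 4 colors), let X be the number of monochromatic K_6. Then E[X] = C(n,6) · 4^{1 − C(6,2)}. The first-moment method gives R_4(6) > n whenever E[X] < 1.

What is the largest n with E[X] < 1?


We need C(n, 6) · 4^{1 − 15} < 1, i.e. C(n, 6) < 4^{15 − 1} = 268435456.
Check values of n near the boundary:
  n = 76: C(76, 6) = 218618940; 218618940 < 268435456? YES
  n = 77: C(77, 6) = 237093780; 237093780 < 268435456? YES
  n = 78: C(78, 6) = 256851595; 256851595 < 268435456? YES
  n = 79: C(79, 6) = 277962685; 277962685 < 268435456? NO
  n = 80: C(80, 6) = 300500200; 300500200 < 268435456? NO
  n = 81: C(81, 6) = 324540216; 324540216 < 268435456? NO
The largest n with C(n, 6) < 268435456 is n = 78 (where E[X] = 256851595/268435456 ≈ 0.9568468). Hence R_4(6) > 78, i.e. R_4(6) ≥ 79.

Largest n = 78; hence R_4(6) > 78.


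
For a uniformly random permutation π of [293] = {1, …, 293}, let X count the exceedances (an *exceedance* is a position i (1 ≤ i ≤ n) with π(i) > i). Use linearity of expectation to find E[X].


Write X = Σ_{i=1}^{293} X_i, where X_i = 1_{π(i) > i}.
For each fixed i, π(i) is uniform over {1, …, 293} (marginal of a uniform permutation), so P[π(i) > i] = (n − i)/n. Summing: Σ_{i=1}^{293} (n − i)/n = (0 + 1 + … + 292)/293 = 293(293 − 1)/(2·293) = (293 − 1)/2.
Hence E[X] = Σ_{i=1}^{293} (293 − i)/293 = 146 ≈ 146.00000.

E[X] = 146 = 146.00000.


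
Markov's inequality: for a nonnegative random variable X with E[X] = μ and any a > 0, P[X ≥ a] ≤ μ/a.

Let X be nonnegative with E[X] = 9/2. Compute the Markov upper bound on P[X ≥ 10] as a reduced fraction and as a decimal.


μ = E[X] = 9/2, a = 10.
Markov: P[X ≥ 10] ≤ μ/a = (9/2)/10 = 9/20.
Numerically: ≈ 0.450.
(Since a = 10 > μ = 4.500, the bound 9/20 is < 1 and informative.)

P[X ≥ 10] ≤ 9/20 ≈ 0.450.


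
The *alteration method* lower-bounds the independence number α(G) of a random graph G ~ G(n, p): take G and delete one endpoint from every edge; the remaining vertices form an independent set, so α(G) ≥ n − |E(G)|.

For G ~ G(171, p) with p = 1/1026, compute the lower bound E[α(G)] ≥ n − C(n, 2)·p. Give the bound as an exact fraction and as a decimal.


E[|E(G)|] = C(171, 2)·p = 14535 · (1/1026) = 85/6.
E[α(G)] ≥ n − E[|E(G)|] = 171 − 85/6 = 941/6.
Numerically: ≈ 156.833333.
(This is only a lower bound; the true E[α(G)] may be larger.)

E[α(G)] ≥ 941/6 ≈ 156.833333.


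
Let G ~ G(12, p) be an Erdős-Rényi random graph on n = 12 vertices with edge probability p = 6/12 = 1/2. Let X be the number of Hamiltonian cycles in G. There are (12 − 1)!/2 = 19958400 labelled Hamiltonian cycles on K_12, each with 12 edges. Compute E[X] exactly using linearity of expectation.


K_12 has (12 − 1)!/2 = 19958400 labelled Hamiltonian cycles.
For each such Hamiltonian cycle H, let X_H = 1 if all 12 edges of H are present in G. Then P[X_H = 1] = p^{12} = (1/2)^{12} = 1/4096.
By linearity: E[X] = Σ_H E[X_H] = 19958400 · p^{12} = 19958400 · 1/4096 = 155925/32.
Numerically: E[X] ≈ 4872.66.

E[X] = 19958400 · (1/2)^{12} = 155925/32 ≈ 4872.66.


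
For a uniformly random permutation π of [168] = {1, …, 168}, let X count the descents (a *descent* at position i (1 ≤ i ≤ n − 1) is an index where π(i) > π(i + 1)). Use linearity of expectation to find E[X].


Write X = Σ X_I over i = 1, …, 167, with X_I the indicator of one descent.
There are 167 indicators.
For each fixed i, the pair (π(i), π(i+1)) is a uniformly random ordered pair of distinct values from {1, …, 168}; by symmetry P[π(i) > π(i+1)] = 1/2.
By linearity: E[X] = 167 · (1/2) = (168 − 1) · (1/2) = 167/2 ≈ 83.5000.

E[X] = 167/2 = 83.5000.


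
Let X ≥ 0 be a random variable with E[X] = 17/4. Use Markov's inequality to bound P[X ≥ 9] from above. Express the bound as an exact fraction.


μ = E[X] = 17/4, a = 9.
Markov: P[X ≥ 9] ≤ μ/a = (17/4)/9 = 17/36.
Numerically: ≈ 0.472.
(Since a = 9 > μ = 4.250, the bound 17/36 is < 1 and informative.)

P[X ≥ 9] ≤ 17/36 ≈ 0.472.


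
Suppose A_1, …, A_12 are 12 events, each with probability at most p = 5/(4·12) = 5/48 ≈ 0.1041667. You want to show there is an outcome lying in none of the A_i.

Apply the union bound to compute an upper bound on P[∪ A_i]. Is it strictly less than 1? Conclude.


Union bound: P[∪_{i=1}^{12} A_i] ≤ Σ_i P[A_i] ≤ 12·p = 12·(5/48) = 5/4.
Numerically: 5/4 ≈ 1.2500000.
Is 5/4 < 1? NO.
Since the bound 5/4 is ≥ 1, the union bound is uninformative here; it does NOT by itself certify existence.

12·p = 5/4 ≈ 1.2500000; existence NOT certified by the union bound.


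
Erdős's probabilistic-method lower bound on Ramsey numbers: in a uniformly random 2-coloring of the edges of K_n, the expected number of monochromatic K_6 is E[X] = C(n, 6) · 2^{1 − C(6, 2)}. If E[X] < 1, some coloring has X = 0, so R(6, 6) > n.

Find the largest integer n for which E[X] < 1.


We need C(n, 6) · 2^{1 − 15} < 1, i.e. C(n, 6) < 2^{15 − 1} = 16384.
Check values of n near the boundary:
  n = 14: C(14, 6) = 3003; 3003 < 16384? YES
  n = 15: C(15, 6) = 5005; 5005 < 16384? YES
  n = 16: C(16, 6) = 8008; 8008 < 16384? YES
  n = 17: C(17, 6) = 12376; 12376 < 16384? YES
  n = 18: C(18, 6) = 18564; 18564 < 16384? NO
The largest n with C(n, 6) < 16384 is n = 17 (where E[X] = 1547/2048 ≈ 0.755371). Hence R(6, 6) > 17, i.e. R(6, 6) ≥ 18.

Largest n = 17; hence R(6, 6) > 17.


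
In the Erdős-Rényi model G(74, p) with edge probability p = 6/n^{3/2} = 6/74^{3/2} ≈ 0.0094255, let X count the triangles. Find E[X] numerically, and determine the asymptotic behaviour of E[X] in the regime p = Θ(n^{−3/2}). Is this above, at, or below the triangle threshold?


Number of potential triangles: C(74, 3) = 64824.
Each occurs with probability p³ ≈ (0.0094255)³ ≈ 8.3735769e-07.
By linearity: E[X] = C(74, 3)·p³ ≈ 64824 · 8.3735769e-07 ≈ 0.05428.
Since α = 3/2 > 1, p = c/n^{3/2} = o(1/n) is below the triangle threshold p ~ 1/n. Asymptotically E[X] ~ (c³/6)·n^{3(1−α)} = (6³/6)·n^{-1.5} → 0, so by Markov's inequality G has no triangles w.h.p.

E[X] ≈ 0.05428; in regime p = Θ(1/n^{3/2}) E[X] tends to 0 (below the triangle threshold p ~ 1/n).


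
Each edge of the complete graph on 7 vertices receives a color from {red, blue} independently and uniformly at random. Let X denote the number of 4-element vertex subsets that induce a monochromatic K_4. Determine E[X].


Let X = Σ_S X_S over the C(7, 4) = 35 subsets S of size 4, where X_S = 1 if the K_4 on S is monochromatic.
For a fixed S, the K_4 on S has C(4, 2) = 6 edges. P[all 6 edges red] = (1/2)^6, and likewise for blue, so P[monochromatic] = 2·(1/2)^6 = 2^{1 − 6} = 1/32.
By linearity: E[X] = C(7, 4) · 2^{1 − 6} = 35 · 1/32 = 35/32.
Numerically: E[X] ≈ 1.093750.

E[X] = C(7,4)·2^(1−C(4,2)) = 35/32 ≈ 1.093750.


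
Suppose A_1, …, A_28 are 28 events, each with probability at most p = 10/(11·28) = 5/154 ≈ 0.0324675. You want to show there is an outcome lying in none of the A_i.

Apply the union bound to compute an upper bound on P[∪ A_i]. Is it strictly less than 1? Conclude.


Union bound: P[∪_{i=1}^{28} A_i] ≤ Σ_i P[A_i] ≤ 28·p = 28·(5/154) = 10/11.
Numerically: 10/11 ≈ 0.9090909.
Is 10/11 < 1? YES.
Since P[∪ A_i] ≤ 10/11 < 1, the complement has P[∩ A_i^c] ≥ 1 − 10/11 = 1/11 > 0, so some outcome avoids every A_i.

28·p = 10/11 ≈ 0.9090909; existence CERTIFIED by the union bound.
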